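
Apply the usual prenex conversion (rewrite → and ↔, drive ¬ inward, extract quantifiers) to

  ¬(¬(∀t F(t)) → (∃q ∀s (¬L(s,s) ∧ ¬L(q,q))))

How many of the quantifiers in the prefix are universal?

1

Eliminate → and ↔ using ¬ and ∨.
  ¬(¬¬(∀t F(t)) ∨ (∃q ∀s (¬L(s,s) ∧ ¬L(q,q))))
Drive negations inward (¬∀x A ≡ ∃x ¬A, ¬∃x A ≡ ∀x ¬A, De Morgan for ∧/∨):
  (∃t ¬F(t)) ∧ (∀q ∃s (L(s,s) ∨ L(q,q)))
Pull the quantifiers to the front (each side's bound variable is not free in the other side):
  ∃t ∀q ∃s (¬F(t) ∧ (L(s,s) ∨ L(q,q)))
The prefix is ∃t ∀q ∃s: 1 universal, 2 existential.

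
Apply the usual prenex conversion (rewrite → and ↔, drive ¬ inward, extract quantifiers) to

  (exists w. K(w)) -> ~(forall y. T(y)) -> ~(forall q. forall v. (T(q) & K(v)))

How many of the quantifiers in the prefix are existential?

2

Rewrite implications/biconditionals: A → B as ¬A ∨ B.
  ~(exists w. K(w)) | ~~(forall y. T(y)) | ~(forall q. forall v. (T(q) & K(v)))
Drive negations inward (¬∀x A ≡ ∃x ¬A, ¬∃x A ≡ ∀x ¬A, De Morgan for ∧/∨):
  (forall w. ~K(w)) | (forall y. T(y)) | (exists q. exists v. (~T(q) | ~K(v)))
Pull the quantifiers to the front (each side's bound variable is not free in the other side):
  forall w. forall y. exists q. exists v. (~K(w) | T(y) | ~T(q) | ~K(v))
The prefix is forall w forall y exists q exists v: 2 universal, 2 existential.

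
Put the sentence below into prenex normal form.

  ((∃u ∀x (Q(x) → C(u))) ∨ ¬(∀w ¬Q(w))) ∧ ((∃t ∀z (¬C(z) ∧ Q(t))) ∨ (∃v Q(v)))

∃u ∀x ∃w ∃t ∀z ∃v ((¬Q(x) ∨ C(u) ∨ Q(w)) ∧ (¬C(z) ∧ Q(t) ∨ Q(v)))

First replace A → B with ¬A ∨ B.
  ((∃u ∀x (¬Q(x) ∨ C(u))) ∨ ¬(∀w ¬Q(w))) ∧ ((∃t ∀z (¬C(z) ∧ Q(t))) ∨ (∃v Q(v)))
Drive negations inward (¬∀x A ≡ ∃x ¬A, ¬∃x A ≡ ∀x ¬A, De Morgan for ∧/∨):
  ((∃u ∀x (¬Q(x) ∨ C(u))) ∨ (∃w Q(w))) ∧ ((∃t ∀z (¬C(z) ∧ Q(t))) ∨ (∃v Q(v)))
Pull the quantifiers to the front (each side's bound variable is not free in the other side):
  ∃u ∀x ∃w ∃t ∀z ∃v ((¬Q(x) ∨ C(u) ∨ Q(w)) ∧ (¬C(z) ∧ Q(t) ∨ Q(v)))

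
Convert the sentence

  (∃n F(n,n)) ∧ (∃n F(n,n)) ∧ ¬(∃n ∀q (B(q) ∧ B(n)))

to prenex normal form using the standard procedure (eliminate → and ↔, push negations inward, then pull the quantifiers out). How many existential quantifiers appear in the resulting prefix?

Move each ¬ inward, flipping quantifiers it crosses:
  (∃n F(n,n)) ∧ (∃n F(n,n)) ∧ (∀n ∃q (¬B(q) ∨ ¬B(n)))
Give each quantifier a distinct variable: n↦b, n↦w1.
  (∃n F(n,n)) ∧ (∃b F(b,b)) ∧ (∀w1 ∃q (¬B(q) ∨ ¬B(w1)))
Extract every quantifier outward, since the variables are now distinct and don't occur free across branches:
  ∃n ∃b ∀w1 ∃q (F(n,n) ∧ F(b,b) ∧ (¬B(q) ∨ ¬B(w1)))
The prefix is ∃n ∃b ∀w1 ∃q: 1 universal, 3 existential.

3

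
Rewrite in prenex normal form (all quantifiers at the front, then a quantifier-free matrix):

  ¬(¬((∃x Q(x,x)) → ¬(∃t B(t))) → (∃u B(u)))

∃x ∃t ∀u (Q(x,x) ∧ B(t) ∧ ¬B(u))

Rewrite implications/biconditionals: A → B as ¬A ∨ B.
  ¬(¬¬(¬(∃x Q(x,x)) ∨ ¬(∃t B(t))) ∨ (∃u B(u)))
Push ¬ through the quantifiers and connectives to reach negation normal form:
  (∃x Q(x,x)) ∧ (∃t B(t)) ∧ (∀u ¬B(u))
All bound variables are already distinct, so no renaming is needed.
Finally move all quantifiers to the prefix:
  ∃x ∃t ∀u (Q(x,x) ∧ B(t) ∧ ¬B(u))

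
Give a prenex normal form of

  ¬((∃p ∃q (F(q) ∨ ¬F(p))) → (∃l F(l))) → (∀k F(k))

∀p ∀q ∃l ∀k (¬F(q) ∧ F(p) ∨ F(l) ∨ F(k))

Eliminate → and ↔ using ¬ and ∨.
  ¬¬(¬(∃p ∃q (F(q) ∨ ¬F(p))) ∨ (∃l F(l))) ∨ (∀k F(k))
Move each ¬ inward, flipping quantifiers it crosses:
  (∀p ∀q (¬F(q) ∧ F(p))) ∨ (∃l F(l)) ∨ (∀k F(k))
Finally move all quantifiers to the prefix:
  ∀p ∀q ∃l ∀k (¬F(q) ∧ F(p) ∨ F(l) ∨ F(k))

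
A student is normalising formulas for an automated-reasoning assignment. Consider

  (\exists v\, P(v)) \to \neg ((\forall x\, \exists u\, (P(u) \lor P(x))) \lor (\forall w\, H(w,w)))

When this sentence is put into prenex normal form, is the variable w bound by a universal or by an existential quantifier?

Rewrite implications/biconditionals: A → B as ¬A ∨ B.
  \neg (\exists v\, P(v)) \lor \neg ((\forall x\, \exists u\, (P(u) \lor P(x))) \lor (\forall w\, H(w,w)))
Push ¬ through the quantifiers and connectives to reach negation normal form:
  (\forall v\, \neg P(v)) \lor (\exists x\, \forall u\, (\neg P(u) \land \neg P(x))) \land (\exists w\, \neg H(w,w))
Pull the quantifiers to the front (each side's bound variable is not free in the other side):
  \forall v\, \exists x\, \forall u\, \exists w\, (\neg P(v) \lor \neg P(u) \land \neg P(x) \land \neg H(w,w))
The quantifier \forall w sits under an odd number of negations (counting the antecedent side of each →), so it flips to \exists w.

existential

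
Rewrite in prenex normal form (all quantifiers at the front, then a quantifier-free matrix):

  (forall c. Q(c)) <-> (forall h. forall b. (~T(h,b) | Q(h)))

First replace A → B with ¬A ∨ B; A ↔ B as (¬A ∨ B) ∧ (¬B ∨ A).
  (~(forall c. Q(c)) | (forall h. forall b. (~T(h,b) | Q(h)))) & (~(forall h. forall b. (~T(h,b) | Q(h))) | (forall c. Q(c)))
Push ¬ through the quantifiers and connectives to reach negation normal form:
  ((exists c. ~Q(c)) | (forall h. forall b. (~T(h,b) | Q(h)))) & ((exists h. exists b. (T(h,b) & ~Q(h))) | (forall c. Q(c)))
Give each quantifier a distinct variable: h↦q, b↦u1, c↦w1.
  ((exists c. ~Q(c)) | (forall h. forall b. (~T(h,b) | Q(h)))) & ((exists q. exists u1. (T(q,u1) & ~Q(q))) | (forall w1. Q(w1)))
Extract every quantifier outward, since the variables are now distinct and don't occur free across branches:
  exists c. forall h. forall b. exists q. exists u1. forall w1. ((~Q(c) | ~T(h,b) | Q(h)) & (T(q,u1) & ~Q(q) | Q(w1)))

exists c. forall h. forall b. exists q. exists u1. forall w1. ((~Q(c) | ~T(h,b) | Q(h)) & (T(q,u1) & ~Q(q) | Q(w1)))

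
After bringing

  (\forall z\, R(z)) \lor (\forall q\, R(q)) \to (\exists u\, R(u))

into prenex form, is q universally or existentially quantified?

existential

First replace A → B with ¬A ∨ B.
  \neg ((\forall z\, R(z)) \lor (\forall q\, R(q))) \lor (\exists u\, R(u))
Move each ¬ inward, flipping quantifiers it crosses:
  (\exists z\, \neg R(z)) \land (\exists q\, \neg R(q)) \lor (\exists u\, R(u))
All bound variables are already distinct, so no renaming is needed.
Finally move all quantifiers to the prefix:
  \exists z\, \exists q\, \exists u\, (\neg R(z) \land \neg R(q) \lor R(u))
The quantifier \forall q sits under an odd number of negations (counting the antecedent side of each →), so it flips to \exists q.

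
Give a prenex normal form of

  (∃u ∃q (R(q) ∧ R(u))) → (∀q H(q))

First replace A → B with ¬A ∨ B.
  ¬(∃u ∃q (R(q) ∧ R(u))) ∨ (∀q H(q))
Push ¬ through the quantifiers and connectives to reach negation normal form:
  (∀u ∀q (¬R(q) ∨ ¬R(u))) ∨ (∀q H(q))
Rename bound variables to avoid capture: q↦w.
  (∀u ∀q (¬R(q) ∨ ¬R(u))) ∨ (∀w H(w))
Pull the quantifiers to the front (each side's bound variable is not free in the other side):
  ∀u ∀q ∀w (¬R(q) ∨ ¬R(u) ∨ H(w))

∀u ∀q ∀w (¬R(q) ∨ ¬R(u) ∨ H(w))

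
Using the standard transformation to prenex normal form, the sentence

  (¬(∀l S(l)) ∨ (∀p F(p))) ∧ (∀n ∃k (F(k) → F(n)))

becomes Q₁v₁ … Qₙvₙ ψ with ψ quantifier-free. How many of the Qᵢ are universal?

Eliminate → and ↔ using ¬ and ∨.
  (¬(∀l S(l)) ∨ (∀p F(p))) ∧ (∀n ∃k (¬F(k) ∨ F(n)))
Move each ¬ inward, flipping quantifiers it crosses:
  ((∃l ¬S(l)) ∨ (∀p F(p))) ∧ (∀n ∃k (¬F(k) ∨ F(n)))
All bound variables are already distinct, so no renaming is needed.
Finally move all quantifiers to the prefix:
  ∃l ∀p ∀n ∃k ((¬S(l) ∨ F(p)) ∧ (¬F(k) ∨ F(n)))
The prefix is ∃l ∀p ∀n ∃k: 2 universal, 2 existential.

2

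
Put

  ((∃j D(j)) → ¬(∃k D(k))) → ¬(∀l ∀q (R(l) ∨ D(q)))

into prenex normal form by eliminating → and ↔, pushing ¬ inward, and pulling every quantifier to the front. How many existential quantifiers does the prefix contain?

4

First replace A → B with ¬A ∨ B.
  ¬(¬(∃j D(j)) ∨ ¬(∃k D(k))) ∨ ¬(∀l ∀q (R(l) ∨ D(q)))
Move each ¬ inward, flipping quantifiers it crosses:
  (∃j D(j)) ∧ (∃k D(k)) ∨ (∃l ∃q (¬R(l) ∧ ¬D(q)))
Finally move all quantifiers to the prefix:
  ∃j ∃k ∃l ∃q (D(j) ∧ D(k) ∨ ¬R(l) ∧ ¬D(q))
The prefix is ∃j ∃k ∃l ∃q: 0 universal, 4 existential.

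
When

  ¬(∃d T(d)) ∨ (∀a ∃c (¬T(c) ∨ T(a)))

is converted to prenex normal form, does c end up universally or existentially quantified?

existential

Drive negations inward (¬∀x A ≡ ∃x ¬A, ¬∃x A ≡ ∀x ¬A, De Morgan for ∧/∨):
  (∀d ¬T(d)) ∨ (∀a ∃c (¬T(c) ∨ T(a)))
All bound variables are already distinct, so no renaming is needed.
Extract every quantifier outward, since the variables are now distinct and don't occur free across branches:
  ∀d ∀a ∃c (¬T(d) ∨ ¬T(c) ∨ T(a))
The quantifier ∃c sits under an even number of negations, so it remains existential.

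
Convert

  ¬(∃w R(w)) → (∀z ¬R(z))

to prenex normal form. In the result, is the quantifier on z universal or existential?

Eliminate → and ↔ using ¬ and ∨.
  ¬¬(∃w R(w)) ∨ (∀z ¬R(z))
Move each ¬ inward, flipping quantifiers it crosses:
  (∃w R(w)) ∨ (∀z ¬R(z))
All bound variables are already distinct, so no renaming is needed.
Finally move all quantifiers to the prefix:
  ∃w ∀z (R(w) ∨ ¬R(z))
The quantifier ∀z sits under an even number of negations (counting the antecedent side of each →), so it remains universal.

universal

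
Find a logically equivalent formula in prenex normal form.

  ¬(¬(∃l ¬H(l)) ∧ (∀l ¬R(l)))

∃l ∃p (¬H(l) ∨ R(p))

Move each ¬ inward, flipping quantifiers it crosses:
  (∃l ¬H(l)) ∨ (∃l R(l))
Standardize variables apart so no two quantifiers bind the same name: l↦p.
  (∃l ¬H(l)) ∨ (∃p R(p))
Extract every quantifier outward, since the variables are now distinct and don't occur free across branches:
  ∃l ∃p (¬H(l) ∨ R(p))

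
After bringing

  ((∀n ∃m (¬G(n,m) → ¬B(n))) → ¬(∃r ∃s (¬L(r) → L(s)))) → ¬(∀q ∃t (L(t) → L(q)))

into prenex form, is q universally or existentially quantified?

existential

First replace A → B with ¬A ∨ B.
  ¬(¬(∀n ∃m (¬¬G(n,m) ∨ ¬B(n))) ∨ ¬(∃r ∃s (¬¬L(r) ∨ L(s)))) ∨ ¬(∀q ∃t (¬L(t) ∨ L(q)))
Push ¬ through the quantifiers and connectives to reach negation normal form:
  (∀n ∃m (G(n,m) ∨ ¬B(n))) ∧ (∃r ∃s (L(r) ∨ L(s))) ∨ (∃q ∀t (L(t) ∧ ¬L(q)))
All bound variables are already distinct, so no renaming is needed.
Extract every quantifier outward, since the variables are now distinct and don't occur free across branches:
  ∀n ∃m ∃r ∃s ∃q ∀t ((G(n,m) ∨ ¬B(n)) ∧ (L(r) ∨ L(s)) ∨ L(t) ∧ ¬L(q))
The quantifier ∀q sits under an odd number of negations (counting the antecedent side of each →), so it flips to ∃q.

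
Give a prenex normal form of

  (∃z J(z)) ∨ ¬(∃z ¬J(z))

∃z ∀u (J(z) ∨ J(u))

Drive negations inward (¬∀x A ≡ ∃x ¬A, ¬∃x A ≡ ∀x ¬A, De Morgan for ∧/∨):
  (∃z J(z)) ∨ (∀z J(z))
Give each quantifier a distinct variable: z↦u.
  (∃z J(z)) ∨ (∀u J(u))
Extract every quantifier outward, since the variables are now distinct and don't occur free across branches:
  ∃z ∀u (J(z) ∨ J(u))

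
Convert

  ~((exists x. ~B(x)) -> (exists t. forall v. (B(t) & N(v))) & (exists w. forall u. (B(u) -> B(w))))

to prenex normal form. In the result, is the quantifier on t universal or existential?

universal

First replace A → B with ¬A ∨ B.
  ~(~(exists x. ~B(x)) | (exists t. forall v. (B(t) & N(v))) & (exists w. forall u. (~B(u) | B(w))))
Push ¬ through the quantifiers and connectives to reach negation normal form:
  (exists x. ~B(x)) & ((forall t. exists v. (~B(t) | ~N(v))) | (forall w. exists u. (B(u) & ~B(w))))
All bound variables are already distinct, so no renaming is needed.
Extract every quantifier outward, since the variables are now distinct and don't occur free across branches:
  exists x. forall t. exists v. forall w. exists u. (~B(x) & (~B(t) | ~N(v) | B(u) & ~B(w)))
The quantifier exists t sits under an odd number of negations (counting the antecedent side of each →), so it flips to forall t.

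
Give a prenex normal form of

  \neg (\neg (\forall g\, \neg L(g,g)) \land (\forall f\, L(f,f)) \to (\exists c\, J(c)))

First replace A → B with ¬A ∨ B.
  \neg (\neg (\neg (\forall g\, \neg L(g,g)) \land (\forall f\, L(f,f))) \lor (\exists c\, J(c)))
Move each ¬ inward, flipping quantifiers it crosses:
  (\exists g\, L(g,g)) \land (\forall f\, L(f,f)) \land (\forall c\, \neg J(c))
Extract every quantifier outward, since the variables are now distinct and don't occur free across branches:
  \exists g\, \forall f\, \forall c\, (L(g,g) \land L(f,f) \land \neg J(c))

\exists g\, \forall f\, \forall c\, (L(g,g) \land L(f,f) \land \neg J(c))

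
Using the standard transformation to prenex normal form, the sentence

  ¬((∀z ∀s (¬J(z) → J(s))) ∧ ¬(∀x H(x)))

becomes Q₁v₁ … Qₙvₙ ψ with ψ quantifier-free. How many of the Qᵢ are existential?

2

Rewrite implications/biconditionals: A → B as ¬A ∨ B.
  ¬((∀z ∀s (¬¬J(z) ∨ J(s))) ∧ ¬(∀x H(x)))
Push ¬ through the quantifiers and connectives to reach negation normal form:
  (∃z ∃s (¬J(z) ∧ ¬J(s))) ∨ (∀x H(x))
All bound variables are already distinct, so no renaming is needed.
Extract every quantifier outward, since the variables are now distinct and don't occur free across branches:
  ∃z ∃s ∀x (¬J(z) ∧ ¬J(s) ∨ H(x))
The prefix is ∃z ∃s ∀x: 1 universal, 2 existential.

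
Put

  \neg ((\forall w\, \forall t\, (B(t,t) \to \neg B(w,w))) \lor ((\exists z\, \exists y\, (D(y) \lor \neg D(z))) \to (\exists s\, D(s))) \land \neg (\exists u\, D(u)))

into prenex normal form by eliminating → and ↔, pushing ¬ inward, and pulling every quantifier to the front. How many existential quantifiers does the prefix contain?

5

First replace A → B with ¬A ∨ B.
  \neg ((\forall w\, \forall t\, (\neg B(t,t) \lor \neg B(w,w))) \lor (\neg (\exists z\, \exists y\, (D(y) \lor \neg D(z))) \lor (\exists s\, D(s))) \land \neg (\exists u\, D(u)))
Drive negations inward (¬∀x A ≡ ∃x ¬A, ¬∃x A ≡ ∀x ¬A, De Morgan for ∧/∨):
  (\exists w\, \exists t\, (B(t,t) \land B(w,w))) \land ((\exists z\, \exists y\, (D(y) \lor \neg D(z))) \land (\forall s\, \neg D(s)) \lor (\exists u\, D(u)))
Finally move all quantifiers to the prefix:
  \exists w\, \exists t\, \exists z\, \exists y\, \forall s\, \exists u\, (B(t,t) \land B(w,w) \land ((D(y) \lor \neg D(z)) \land \neg D(s) \lor D(u)))
The prefix is \exists w \exists t \exists z \exists y \forall s \exists u: 1 universal, 5 existential.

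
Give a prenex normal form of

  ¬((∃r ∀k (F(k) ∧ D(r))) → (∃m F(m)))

Eliminate → and ↔ using ¬ and ∨.
  ¬(¬(∃r ∀k (F(k) ∧ D(r))) ∨ (∃m F(m)))
Drive negations inward (¬∀x A ≡ ∃x ¬A, ¬∃x A ≡ ∀x ¬A, De Morgan for ∧/∨):
  (∃r ∀k (F(k) ∧ D(r))) ∧ (∀m ¬F(m))
All bound variables are already distinct, so no renaming is needed.
Finally move all quantifiers to the prefix:
  ∃r ∀k ∀m (F(k) ∧ D(r) ∧ ¬F(m))

∃r ∀k ∀m (F(k) ∧ D(r) ∧ ¬F(m))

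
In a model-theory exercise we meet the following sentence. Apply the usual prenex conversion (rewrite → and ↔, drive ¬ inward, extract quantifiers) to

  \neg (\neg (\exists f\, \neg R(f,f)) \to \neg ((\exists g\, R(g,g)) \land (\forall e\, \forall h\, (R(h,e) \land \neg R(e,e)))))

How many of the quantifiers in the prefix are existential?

Rewrite implications/biconditionals: A → B as ¬A ∨ B.
  \neg (\neg \neg (\exists f\, \neg R(f,f)) \lor \neg ((\exists g\, R(g,g)) \land (\forall e\, \forall h\, (R(h,e) \land \neg R(e,e)))))
Push ¬ through the quantifiers and connectives to reach negation normal form:
  (\forall f\, R(f,f)) \land (\exists g\, R(g,g)) \land (\forall e\, \forall h\, (R(h,e) \land \neg R(e,e)))
All bound variables are already distinct, so no renaming is needed.
Extract every quantifier outward, since the variables are now distinct and don't occur free across branches:
  \forall f\, \exists g\, \forall e\, \forall h\, (R(f,f) \land R(g,g) \land R(h,e) \land \neg R(e,e))
The prefix is \forall f \exists g \forall e \forall h: 3 universal, 1 existential.

1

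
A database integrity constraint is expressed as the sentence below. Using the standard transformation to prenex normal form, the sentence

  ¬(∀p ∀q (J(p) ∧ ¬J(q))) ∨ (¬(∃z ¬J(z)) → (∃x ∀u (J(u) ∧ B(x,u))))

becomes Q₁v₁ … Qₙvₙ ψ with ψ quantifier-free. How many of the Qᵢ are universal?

1

First replace A → B with ¬A ∨ B.
  ¬(∀p ∀q (J(p) ∧ ¬J(q))) ∨ ¬¬(∃z ¬J(z)) ∨ (∃x ∀u (J(u) ∧ B(x,u)))
Move each ¬ inward, flipping quantifiers it crosses:
  (∃p ∃q (¬J(p) ∨ J(q))) ∨ (∃z ¬J(z)) ∨ (∃x ∀u (J(u) ∧ B(x,u)))
All bound variables are already distinct, so no renaming is needed.
Extract every quantifier outward, since the variables are now distinct and don't occur free across branches:
  ∃p ∃q ∃z ∃x ∀u (¬J(p) ∨ J(q) ∨ ¬J(z) ∨ J(u) ∧ B(x,u))
The prefix is ∃p ∃q ∃z ∃x ∀u: 1 universal, 4 existential.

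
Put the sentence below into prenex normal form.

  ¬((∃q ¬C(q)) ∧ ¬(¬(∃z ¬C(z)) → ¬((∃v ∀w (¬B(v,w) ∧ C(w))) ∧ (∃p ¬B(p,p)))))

∀q ∃z ∀v ∃w ∀p (C(q) ∨ ¬C(z) ∨ B(v,w) ∨ ¬C(w) ∨ B(p,p))

Rewrite implications/biconditionals: A → B as ¬A ∨ B.
  ¬((∃q ¬C(q)) ∧ ¬(¬¬(∃z ¬C(z)) ∨ ¬((∃v ∀w (¬B(v,w) ∧ C(w))) ∧ (∃p ¬B(p,p)))))
Drive negations inward (¬∀x A ≡ ∃x ¬A, ¬∃x A ≡ ∀x ¬A, De Morgan for ∧/∨):
  (∀q C(q)) ∨ (∃z ¬C(z)) ∨ (∀v ∃w (B(v,w) ∨ ¬C(w))) ∨ (∀p B(p,p))
Pull the quantifiers to the front (each side's bound variable is not free in the other side):
  ∀q ∃z ∀v ∃w ∀p (C(q) ∨ ¬C(z) ∨ B(v,w) ∨ ¬C(w) ∨ B(p,p))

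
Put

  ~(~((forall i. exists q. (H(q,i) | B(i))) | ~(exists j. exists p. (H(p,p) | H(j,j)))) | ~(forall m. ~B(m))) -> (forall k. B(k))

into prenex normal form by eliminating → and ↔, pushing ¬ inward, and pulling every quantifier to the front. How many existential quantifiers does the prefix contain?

4

Eliminate → and ↔ using ¬ and ∨.
  ~~(~((forall i. exists q. (H(q,i) | B(i))) | ~(exists j. exists p. (H(p,p) | H(j,j)))) | ~(forall m. ~B(m))) | (forall k. B(k))
Push ¬ through the quantifiers and connectives to reach negation normal form:
  (exists i. forall q. (~H(q,i) & ~B(i))) & (exists j. exists p. (H(p,p) | H(j,j))) | (exists m. B(m)) | (forall k. B(k))
All bound variables are already distinct, so no renaming is needed.
Finally move all quantifiers to the prefix:
  exists i. forall q. exists j. exists p. exists m. forall k. (~H(q,i) & ~B(i) & (H(p,p) | H(j,j)) | B(m) | B(k))
The prefix is exists i forall q exists j exists p exists m forall k: 2 universal, 4 existential.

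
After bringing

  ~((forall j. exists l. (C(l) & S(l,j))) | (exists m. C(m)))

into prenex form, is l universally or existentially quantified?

universal

Drive negations inward (¬∀x A ≡ ∃x ¬A, ¬∃x A ≡ ∀x ¬A, De Morgan for ∧/∨):
  (exists j. forall l. (~C(l) | ~S(l,j))) & (forall m. ~C(m))
All bound variables are already distinct, so no renaming is needed.
Finally move all quantifiers to the prefix:
  exists j. forall l. forall m. ((~C(l) | ~S(l,j)) & ~C(m))
The quantifier exists l sits under an odd number of negations, so it flips to forall l.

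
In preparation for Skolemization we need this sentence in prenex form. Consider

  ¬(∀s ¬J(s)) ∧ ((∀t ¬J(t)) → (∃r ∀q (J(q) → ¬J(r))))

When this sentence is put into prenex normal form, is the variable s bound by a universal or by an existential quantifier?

existential

Eliminate → and ↔ using ¬ and ∨.
  ¬(∀s ¬J(s)) ∧ (¬(∀t ¬J(t)) ∨ (∃r ∀q (¬J(q) ∨ ¬J(r))))
Move each ¬ inward, flipping quantifiers it crosses:
  (∃s J(s)) ∧ ((∃t J(t)) ∨ (∃r ∀q (¬J(q) ∨ ¬J(r))))
Pull the quantifiers to the front (each side's bound variable is not free in the other side):
  ∃s ∃t ∃r ∀q (J(s) ∧ (J(t) ∨ ¬J(q) ∨ ¬J(r)))
The quantifier ∀s sits under an odd number of negations (counting the antecedent side of each →), so it flips to ∃s.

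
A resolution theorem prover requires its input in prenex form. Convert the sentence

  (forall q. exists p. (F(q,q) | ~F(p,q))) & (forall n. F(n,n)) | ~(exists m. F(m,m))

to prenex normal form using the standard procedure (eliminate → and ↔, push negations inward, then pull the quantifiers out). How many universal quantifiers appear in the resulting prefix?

Move each ¬ inward, flipping quantifiers it crosses:
  (forall q. exists p. (F(q,q) | ~F(p,q))) & (forall n. F(n,n)) | (forall m. ~F(m,m))
Pull the quantifiers to the front (each side's bound variable is not free in the other side):
  forall q. exists p. forall n. forall m. ((F(q,q) | ~F(p,q)) & F(n,n) | ~F(m,m))
The prefix is forall q exists p forall n forall m: 3 universal, 1 existential.

3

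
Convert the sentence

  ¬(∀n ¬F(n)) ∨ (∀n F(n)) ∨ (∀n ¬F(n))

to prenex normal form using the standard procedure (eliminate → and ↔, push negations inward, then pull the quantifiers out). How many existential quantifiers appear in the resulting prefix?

Push ¬ through the quantifiers and connectives to reach negation normal form:
  (∃n F(n)) ∨ (∀n F(n)) ∨ (∀n ¬F(n))
Give each quantifier a distinct variable: n↦a, n↦b.
  (∃n F(n)) ∨ (∀a F(a)) ∨ (∀b ¬F(b))
Extract every quantifier outward, since the variables are now distinct and don't occur free across branches:
  ∃n ∀a ∀b (F(n) ∨ F(a) ∨ ¬F(b))
The prefix is ∃n ∀a ∀b: 2 universal, 1 existential.

1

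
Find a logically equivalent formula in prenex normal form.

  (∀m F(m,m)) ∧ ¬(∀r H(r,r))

Move each ¬ inward, flipping quantifiers it crosses:
  (∀m F(m,m)) ∧ (∃r ¬H(r,r))
All bound variables are already distinct, so no renaming is needed.
Finally move all quantifiers to the prefix:
  ∀m ∃r (F(m,m) ∧ ¬H(r,r))

∀m ∃r (F(m,m) ∧ ¬H(r,r))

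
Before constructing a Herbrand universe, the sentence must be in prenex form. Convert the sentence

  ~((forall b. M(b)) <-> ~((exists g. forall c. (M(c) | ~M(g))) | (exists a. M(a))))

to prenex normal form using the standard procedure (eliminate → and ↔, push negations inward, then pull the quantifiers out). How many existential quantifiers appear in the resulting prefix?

First replace A → B with ¬A ∨ B; A ↔ B as (¬A ∨ B) ∧ (¬B ∨ A).
  ~((~(forall b. M(b)) | ~((exists g. forall c. (M(c) | ~M(g))) | (exists a. M(a)))) & (~~((exists g. forall c. (M(c) | ~M(g))) | (exists a. M(a))) | (forall b. M(b))))
Push ¬ through the quantifiers and connectives to reach negation normal form:
  (forall b. M(b)) & ((exists g. forall c. (M(c) | ~M(g))) | (exists a. M(a))) | (forall g. exists c. (~M(c) & M(g))) & (forall a. ~M(a)) & (exists b. ~M(b))
Give each quantifier a distinct variable: g↦u1, c↦v, a↦w, b↦t.
  (forall b. M(b)) & ((exists g. forall c. (M(c) | ~M(g))) | (exists a. M(a))) | (forall u1. exists v. (~M(v) & M(u1))) & (forall w. ~M(w)) & (exists t. ~M(t))
Extract every quantifier outward, since the variables are now distinct and don't occur free across branches:
  forall b. exists g. forall c. exists a. forall u1. exists v. forall w. exists t. (M(b) & (M(c) | ~M(g) | M(a)) | ~M(v) & M(u1) & ~M(w) & ~M(t))
The prefix is forall b exists g forall c exists a forall u1 exists v forall w exists t: 4 universal, 4 existential.

4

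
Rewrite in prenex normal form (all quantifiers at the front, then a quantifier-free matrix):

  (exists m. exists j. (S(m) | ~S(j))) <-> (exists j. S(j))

Rewrite implications/biconditionals: A → B as ¬A ∨ B; A ↔ B as (¬A ∨ B) ∧ (¬B ∨ A).
  (~(exists m. exists j. (S(m) | ~S(j))) | (exists j. S(j))) & (~(exists j. S(j)) | (exists m. exists j. (S(m) | ~S(j))))
Move each ¬ inward, flipping quantifiers it crosses:
  ((forall m. forall j. (~S(m) & S(j))) | (exists j. S(j))) & ((forall j. ~S(j)) | (exists m. exists j. (S(m) | ~S(j))))
Give each quantifier a distinct variable: j↦y, j↦z, m↦x, j↦y1.
  ((forall m. forall j. (~S(m) & S(j))) | (exists y. S(y))) & ((forall z. ~S(z)) | (exists x. exists y1. (S(x) | ~S(y1))))
Pull the quantifiers to the front (each side's bound variable is not free in the other side):
  forall m. forall j. exists y. forall z. exists x. exists y1. ((~S(m) & S(j) | S(y)) & (~S(z) | S(x) | ~S(y1)))

forall m. forall j. exists y. forall z. exists x. exists y1. ((~S(m) & S(j) | S(y)) & (~S(z) | S(x) | ~S(y1)))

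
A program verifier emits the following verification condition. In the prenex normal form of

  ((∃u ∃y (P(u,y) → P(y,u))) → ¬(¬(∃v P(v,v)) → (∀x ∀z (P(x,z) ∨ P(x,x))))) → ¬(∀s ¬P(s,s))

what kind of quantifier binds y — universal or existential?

Eliminate → and ↔ using ¬ and ∨.
  ¬(¬(∃u ∃y (¬P(u,y) ∨ P(y,u))) ∨ ¬(¬¬(∃v P(v,v)) ∨ (∀x ∀z (P(x,z) ∨ P(x,x))))) ∨ ¬(∀s ¬P(s,s))
Push ¬ through the quantifiers and connectives to reach negation normal form:
  (∃u ∃y (¬P(u,y) ∨ P(y,u))) ∧ ((∃v P(v,v)) ∨ (∀x ∀z (P(x,z) ∨ P(x,x)))) ∨ (∃s P(s,s))
All bound variables are already distinct, so no renaming is needed.
Extract every quantifier outward, since the variables are now distinct and don't occur free across branches:
  ∃u ∃y ∃v ∀x ∀z ∃s ((¬P(u,y) ∨ P(y,u)) ∧ (P(v,v) ∨ P(x,z) ∨ P(x,x)) ∨ P(s,s))
The quantifier ∃y sits under an even number of negations (counting the antecedent side of each →), so it remains existential.

existential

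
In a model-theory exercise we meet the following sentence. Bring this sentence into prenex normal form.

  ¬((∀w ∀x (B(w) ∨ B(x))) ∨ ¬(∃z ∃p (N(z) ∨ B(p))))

∃w ∃x ∃z ∃p (¬B(w) ∧ ¬B(x) ∧ (N(z) ∨ B(p)))

Drive negations inward (¬∀x A ≡ ∃x ¬A, ¬∃x A ≡ ∀x ¬A, De Morgan for ∧/∨):
  (∃w ∃x (¬B(w) ∧ ¬B(x))) ∧ (∃z ∃p (N(z) ∨ B(p)))
All bound variables are already distinct, so no renaming is needed.
Finally move all quantifiers to the prefix:
  ∃w ∃x ∃z ∃p (¬B(w) ∧ ¬B(x) ∧ (N(z) ∨ B(p)))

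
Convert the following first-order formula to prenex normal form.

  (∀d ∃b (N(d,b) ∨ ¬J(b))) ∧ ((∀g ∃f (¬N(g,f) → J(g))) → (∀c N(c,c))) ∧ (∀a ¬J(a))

∀d ∃b ∃g ∀f ∀c ∀a ((N(d,b) ∨ ¬J(b)) ∧ (¬N(g,f) ∧ ¬J(g) ∨ N(c,c)) ∧ ¬J(a))

Rewrite implications/biconditionals: A → B as ¬A ∨ B.
  (∀d ∃b (N(d,b) ∨ ¬J(b))) ∧ (¬(∀g ∃f (¬¬N(g,f) ∨ J(g))) ∨ (∀c N(c,c))) ∧ (∀a ¬J(a))
Move each ¬ inward, flipping quantifiers it crosses:
  (∀d ∃b (N(d,b) ∨ ¬J(b))) ∧ ((∃g ∀f (¬N(g,f) ∧ ¬J(g))) ∨ (∀c N(c,c))) ∧ (∀a ¬J(a))
All bound variables are already distinct, so no renaming is needed.
Pull the quantifiers to the front (each side's bound variable is not free in the other side):
  ∀d ∃b ∃g ∀f ∀c ∀a ((N(d,b) ∨ ¬J(b)) ∧ (¬N(g,f) ∧ ¬J(g) ∨ N(c,c)) ∧ ¬J(a))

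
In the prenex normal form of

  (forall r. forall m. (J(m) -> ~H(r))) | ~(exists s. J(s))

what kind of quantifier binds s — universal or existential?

universal

First replace A → B with ¬A ∨ B.
  (forall r. forall m. (~J(m) | ~H(r))) | ~(exists s. J(s))
Drive negations inward (¬∀x A ≡ ∃x ¬A, ¬∃x A ≡ ∀x ¬A, De Morgan for ∧/∨):
  (forall r. forall m. (~J(m) | ~H(r))) | (forall s. ~J(s))
All bound variables are already distinct, so no renaming is needed.
Finally move all quantifiers to the prefix:
  forall r. forall m. forall s. (~J(m) | ~H(r) | ~J(s))
The quantifier exists s sits under an odd number of negations (counting the antecedent side of each →), so it flips to forall s.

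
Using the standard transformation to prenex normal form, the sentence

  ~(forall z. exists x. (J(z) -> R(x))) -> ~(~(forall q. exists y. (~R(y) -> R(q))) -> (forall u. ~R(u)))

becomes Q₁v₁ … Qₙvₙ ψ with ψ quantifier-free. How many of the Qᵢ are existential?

Rewrite implications/biconditionals: A → B as ¬A ∨ B.
  ~~(forall z. exists x. (~J(z) | R(x))) | ~(~~(forall q. exists y. (~~R(y) | R(q))) | (forall u. ~R(u)))
Move each ¬ inward, flipping quantifiers it crosses:
  (forall z. exists x. (~J(z) | R(x))) | (exists q. forall y. (~R(y) & ~R(q))) & (exists u. R(u))
All bound variables are already distinct, so no renaming is needed.
Extract every quantifier outward, since the variables are now distinct and don't occur free across branches:
  forall z. exists x. exists q. forall y. exists u. (~J(z) | R(x) | ~R(y) & ~R(q) & R(u))
The prefix is forall z exists x exists q forall y exists u: 2 universal, 3 existential.

3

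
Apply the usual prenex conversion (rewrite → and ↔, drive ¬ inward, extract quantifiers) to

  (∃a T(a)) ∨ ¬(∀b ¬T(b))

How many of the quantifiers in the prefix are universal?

0

Drive negations inward (¬∀x A ≡ ∃x ¬A, ¬∃x A ≡ ∀x ¬A, De Morgan for ∧/∨):
  (∃a T(a)) ∨ (∃b T(b))
All bound variables are already distinct, so no renaming is needed.
Finally move all quantifiers to the prefix:
  ∃a ∃b (T(a) ∨ T(b))
The prefix is ∃a ∃b: 0 universal, 2 existential.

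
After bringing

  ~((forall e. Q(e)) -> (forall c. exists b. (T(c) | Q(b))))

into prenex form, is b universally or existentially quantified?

Eliminate → and ↔ using ¬ and ∨.
  ~(~(forall e. Q(e)) | (forall c. exists b. (T(c) | Q(b))))
Move each ¬ inward, flipping quantifiers it crosses:
  (forall e. Q(e)) & (exists c. forall b. (~T(c) & ~Q(b)))
All bound variables are already distinct, so no renaming is needed.
Extract every quantifier outward, since the variables are now distinct and don't occur free across branches:
  forall e. exists c. forall b. (Q(e) & ~T(c) & ~Q(b))
The quantifier exists b sits under an odd number of negations (counting the antecedent side of each →), so it flips to forall b.

universal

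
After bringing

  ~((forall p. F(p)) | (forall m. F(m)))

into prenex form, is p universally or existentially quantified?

Push ¬ through the quantifiers and connectives to reach negation normal form:
  (exists p. ~F(p)) & (exists m. ~F(m))
All bound variables are already distinct, so no renaming is needed.
Pull the quantifiers to the front (each side's bound variable is not free in the other side):
  exists p. exists m. (~F(p) & ~F(m))
The quantifier forall p sits under an odd number of negations, so it flips to exists p.

existential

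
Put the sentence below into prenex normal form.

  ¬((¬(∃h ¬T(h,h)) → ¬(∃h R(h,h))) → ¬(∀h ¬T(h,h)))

∃h ∀a ∀c ((¬T(h,h) ∨ ¬R(a,a)) ∧ ¬T(c,c))

First replace A → B with ¬A ∨ B.
  ¬(¬(¬¬(∃h ¬T(h,h)) ∨ ¬(∃h R(h,h))) ∨ ¬(∀h ¬T(h,h)))
Drive negations inward (¬∀x A ≡ ∃x ¬A, ¬∃x A ≡ ∀x ¬A, De Morgan for ∧/∨):
  ((∃h ¬T(h,h)) ∨ (∀h ¬R(h,h))) ∧ (∀h ¬T(h,h))
Give each quantifier a distinct variable: h↦a, h↦c.
  ((∃h ¬T(h,h)) ∨ (∀a ¬R(a,a))) ∧ (∀c ¬T(c,c))
Extract every quantifier outward, since the variables are now distinct and don't occur free across branches:
  ∃h ∀a ∀c ((¬T(h,h) ∨ ¬R(a,a)) ∧ ¬T(c,c))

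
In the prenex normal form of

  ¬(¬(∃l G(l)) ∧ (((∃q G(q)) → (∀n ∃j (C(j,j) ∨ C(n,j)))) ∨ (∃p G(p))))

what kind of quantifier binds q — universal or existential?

existential

Rewrite implications/biconditionals: A → B as ¬A ∨ B.
  ¬(¬(∃l G(l)) ∧ (¬(∃q G(q)) ∨ (∀n ∃j (C(j,j) ∨ C(n,j))) ∨ (∃p G(p))))
Move each ¬ inward, flipping quantifiers it crosses:
  (∃l G(l)) ∨ (∃q G(q)) ∧ (∃n ∀j (¬C(j,j) ∧ ¬C(n,j))) ∧ (∀p ¬G(p))
Finally move all quantifiers to the prefix:
  ∃l ∃q ∃n ∀j ∀p (G(l) ∨ G(q) ∧ ¬C(j,j) ∧ ¬C(n,j) ∧ ¬G(p))
The quantifier ∃q sits under an even number of negations (counting the antecedent side of each →), so it remains existential.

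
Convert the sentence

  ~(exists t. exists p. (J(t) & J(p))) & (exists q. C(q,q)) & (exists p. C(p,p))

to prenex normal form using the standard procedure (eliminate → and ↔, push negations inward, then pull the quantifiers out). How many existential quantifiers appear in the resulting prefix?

Push ¬ through the quantifiers and connectives to reach negation normal form:
  (forall t. forall p. (~J(t) | ~J(p))) & (exists q. C(q,q)) & (exists p. C(p,p))
Rename bound variables to avoid capture: p↦v1.
  (forall t. forall p. (~J(t) | ~J(p))) & (exists q. C(q,q)) & (exists v1. C(v1,v1))
Pull the quantifiers to the front (each side's bound variable is not free in the other side):
  forall t. forall p. exists q. exists v1. ((~J(t) | ~J(p)) & C(q,q) & C(v1,v1))
The prefix is forall t forall p exists q exists v1: 2 universal, 2 existential.

2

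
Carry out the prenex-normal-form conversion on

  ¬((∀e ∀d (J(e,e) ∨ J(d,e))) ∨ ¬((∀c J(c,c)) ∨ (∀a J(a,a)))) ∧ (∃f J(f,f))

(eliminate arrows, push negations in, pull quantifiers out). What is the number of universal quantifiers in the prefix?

2

Move each ¬ inward, flipping quantifiers it crosses:
  (∃e ∃d (¬J(e,e) ∧ ¬J(d,e))) ∧ ((∀c J(c,c)) ∨ (∀a J(a,a))) ∧ (∃f J(f,f))
All bound variables are already distinct, so no renaming is needed.
Extract every quantifier outward, since the variables are now distinct and don't occur free across branches:
  ∃e ∃d ∀c ∀a ∃f (¬J(e,e) ∧ ¬J(d,e) ∧ (J(c,c) ∨ J(a,a)) ∧ J(f,f))
The prefix is ∃e ∃d ∀c ∀a ∃f: 2 universal, 3 existential.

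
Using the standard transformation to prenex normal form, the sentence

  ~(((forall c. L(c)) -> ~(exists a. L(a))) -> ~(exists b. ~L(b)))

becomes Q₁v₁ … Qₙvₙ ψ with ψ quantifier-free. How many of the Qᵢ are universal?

1

Rewrite implications/biconditionals: A → B as ¬A ∨ B.
  ~(~(~(forall c. L(c)) | ~(exists a. L(a))) | ~(exists b. ~L(b)))
Move each ¬ inward, flipping quantifiers it crosses:
  ((exists c. ~L(c)) | (forall a. ~L(a))) & (exists b. ~L(b))
Pull the quantifiers to the front (each side's bound variable is not free in the other side):
  exists c. forall a. exists b. ((~L(c) | ~L(a)) & ~L(b))
The prefix is exists c forall a exists b: 1 universal, 2 existential.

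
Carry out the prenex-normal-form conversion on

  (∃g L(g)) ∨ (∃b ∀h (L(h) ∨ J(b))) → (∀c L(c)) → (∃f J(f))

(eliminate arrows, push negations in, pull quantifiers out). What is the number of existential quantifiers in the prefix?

Rewrite implications/biconditionals: A → B as ¬A ∨ B.
  ¬((∃g L(g)) ∨ (∃b ∀h (L(h) ∨ J(b)))) ∨ ¬(∀c L(c)) ∨ (∃f J(f))
Move each ¬ inward, flipping quantifiers it crosses:
  (∀g ¬L(g)) ∧ (∀b ∃h (¬L(h) ∧ ¬J(b))) ∨ (∃c ¬L(c)) ∨ (∃f J(f))
All bound variables are already distinct, so no renaming is needed.
Finally move all quantifiers to the prefix:
  ∀g ∀b ∃h ∃c ∃f (¬L(g) ∧ ¬L(h) ∧ ¬J(b) ∨ ¬L(c) ∨ J(f))
The prefix is ∀g ∀b ∃h ∃c ∃f: 2 universal, 3 existential.

3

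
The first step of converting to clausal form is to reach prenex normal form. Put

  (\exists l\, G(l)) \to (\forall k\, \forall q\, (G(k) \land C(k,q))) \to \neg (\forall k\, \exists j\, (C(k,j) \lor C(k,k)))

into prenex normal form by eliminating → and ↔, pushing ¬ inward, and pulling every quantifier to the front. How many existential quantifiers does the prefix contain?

First replace A → B with ¬A ∨ B.
  \neg (\exists l\, G(l)) \lor \neg (\forall k\, \forall q\, (G(k) \land C(k,q))) \lor \neg (\forall k\, \exists j\, (C(k,j) \lor C(k,k)))
Drive negations inward (¬∀x A ≡ ∃x ¬A, ¬∃x A ≡ ∀x ¬A, De Morgan for ∧/∨):
  (\forall l\, \neg G(l)) \lor (\exists k\, \exists q\, (\neg G(k) \lor \neg C(k,q))) \lor (\exists k\, \forall j\, (\neg C(k,j) \land \neg C(k,k)))
Rename bound variables to avoid capture: k↦x1.
  (\forall l\, \neg G(l)) \lor (\exists k\, \exists q\, (\neg G(k) \lor \neg C(k,q))) \lor (\exists x1\, \forall j\, (\neg C(x1,j) \land \neg C(x1,x1)))
Finally move all quantifiers to the prefix:
  \forall l\, \exists k\, \exists q\, \exists x1\, \forall j\, (\neg G(l) \lor \neg G(k) \lor \neg C(k,q) \lor \neg C(x1,j) \land \neg C(x1,x1))
The prefix is \forall l \exists k \exists q \exists x1 \forall j: 2 universal, 3 existential.

3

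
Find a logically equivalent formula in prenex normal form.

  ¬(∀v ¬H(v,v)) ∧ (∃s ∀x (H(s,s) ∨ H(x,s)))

Drive negations inward (¬∀x A ≡ ∃x ¬A, ¬∃x A ≡ ∀x ¬A, De Morgan for ∧/∨):
  (∃v H(v,v)) ∧ (∃s ∀x (H(s,s) ∨ H(x,s)))
All bound variables are already distinct, so no renaming is needed.
Finally move all quantifiers to the prefix:
  ∃v ∃s ∀x (H(v,v) ∧ (H(s,s) ∨ H(x,s)))

∃v ∃s ∀x (H(v,v) ∧ (H(s,s) ∨ H(x,s)))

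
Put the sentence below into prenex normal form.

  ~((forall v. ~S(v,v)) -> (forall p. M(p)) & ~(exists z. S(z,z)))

Rewrite implications/biconditionals: A → B as ¬A ∨ B.
  ~(~(forall v. ~S(v,v)) | (forall p. M(p)) & ~(exists z. S(z,z)))
Move each ¬ inward, flipping quantifiers it crosses:
  (forall v. ~S(v,v)) & ((exists p. ~M(p)) | (exists z. S(z,z)))
Extract every quantifier outward, since the variables are now distinct and don't occur free across branches:
  forall v. exists p. exists z. (~S(v,v) & (~M(p) | S(z,z)))

forall v. exists p. exists z. (~S(v,v) & (~M(p) | S(z,z)))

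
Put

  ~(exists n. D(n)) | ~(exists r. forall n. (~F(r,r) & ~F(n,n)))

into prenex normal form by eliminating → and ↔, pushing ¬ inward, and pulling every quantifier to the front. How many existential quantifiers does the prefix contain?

Push ¬ through the quantifiers and connectives to reach negation normal form:
  (forall n. ~D(n)) | (forall r. exists n. (F(r,r) | F(n,n)))
Standardize variables apart so no two quantifiers bind the same name: n↦y.
  (forall n. ~D(n)) | (forall r. exists y. (F(r,r) | F(y,y)))
Extract every quantifier outward, since the variables are now distinct and don't occur free across branches:
  forall n. forall r. exists y. (~D(n) | F(r,r) | F(y,y))
The prefix is forall n forall r exists y: 2 universal, 1 existential.

1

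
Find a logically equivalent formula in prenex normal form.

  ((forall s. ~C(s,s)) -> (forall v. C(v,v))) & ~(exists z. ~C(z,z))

exists s. forall v. forall z. ((C(s,s) | C(v,v)) & C(z,z))

First replace A → B with ¬A ∨ B.
  (~(forall s. ~C(s,s)) | (forall v. C(v,v))) & ~(exists z. ~C(z,z))
Push ¬ through the quantifiers and connectives to reach negation normal form:
  ((exists s. C(s,s)) | (forall v. C(v,v))) & (forall z. C(z,z))
Finally move all quantifiers to the prefix:
  exists s. forall v. forall z. ((C(s,s) | C(v,v)) & C(z,z))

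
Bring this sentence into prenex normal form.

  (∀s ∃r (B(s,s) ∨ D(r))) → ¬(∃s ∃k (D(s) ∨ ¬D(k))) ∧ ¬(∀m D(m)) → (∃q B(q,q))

First replace A → B with ¬A ∨ B.
  ¬(∀s ∃r (B(s,s) ∨ D(r))) ∨ ¬(¬(∃s ∃k (D(s) ∨ ¬D(k))) ∧ ¬(∀m D(m))) ∨ (∃q B(q,q))
Drive negations inward (¬∀x A ≡ ∃x ¬A, ¬∃x A ≡ ∀x ¬A, De Morgan for ∧/∨):
  (∃s ∀r (¬B(s,s) ∧ ¬D(r))) ∨ (∃s ∃k (D(s) ∨ ¬D(k))) ∨ (∀m D(m)) ∨ (∃q B(q,q))
Give each quantifier a distinct variable: s↦v1.
  (∃s ∀r (¬B(s,s) ∧ ¬D(r))) ∨ (∃v1 ∃k (D(v1) ∨ ¬D(k))) ∨ (∀m D(m)) ∨ (∃q B(q,q))
Pull the quantifiers to the front (each side's bound variable is not free in the other side):
  ∃s ∀r ∃v1 ∃k ∀m ∃q (¬B(s,s) ∧ ¬D(r) ∨ D(v1) ∨ ¬D(k) ∨ D(m) ∨ B(q,q))

∃s ∀r ∃v1 ∃k ∀m ∃q (¬B(s,s) ∧ ¬D(r) ∨ D(v1) ∨ ¬D(k) ∨ D(m) ∨ B(q,q))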